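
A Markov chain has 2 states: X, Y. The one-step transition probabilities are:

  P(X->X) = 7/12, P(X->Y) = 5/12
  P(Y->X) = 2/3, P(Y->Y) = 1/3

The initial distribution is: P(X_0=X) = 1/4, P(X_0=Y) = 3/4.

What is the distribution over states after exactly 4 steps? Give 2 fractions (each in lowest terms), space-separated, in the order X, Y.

Propagating the distribution step by step (d_{t+1} = d_t * P):
d_0 = (X=1/4, Y=3/4)
  d_1[X] = 1/4*7/12 + 3/4*2/3 = 31/48
  d_1[Y] = 1/4*5/12 + 3/4*1/3 = 17/48
d_1 = (X=31/48, Y=17/48)
  d_2[X] = 31/48*7/12 + 17/48*2/3 = 353/576
  d_2[Y] = 31/48*5/12 + 17/48*1/3 = 223/576
d_2 = (X=353/576, Y=223/576)
  d_3[X] = 353/576*7/12 + 223/576*2/3 = 4255/6912
  d_3[Y] = 353/576*5/12 + 223/576*1/3 = 2657/6912
d_3 = (X=4255/6912, Y=2657/6912)
  d_4[X] = 4255/6912*7/12 + 2657/6912*2/3 = 51041/82944
  d_4[Y] = 4255/6912*5/12 + 2657/6912*1/3 = 31903/82944
d_4 = (X=51041/82944, Y=31903/82944)

Answer: 51041/82944 31903/82944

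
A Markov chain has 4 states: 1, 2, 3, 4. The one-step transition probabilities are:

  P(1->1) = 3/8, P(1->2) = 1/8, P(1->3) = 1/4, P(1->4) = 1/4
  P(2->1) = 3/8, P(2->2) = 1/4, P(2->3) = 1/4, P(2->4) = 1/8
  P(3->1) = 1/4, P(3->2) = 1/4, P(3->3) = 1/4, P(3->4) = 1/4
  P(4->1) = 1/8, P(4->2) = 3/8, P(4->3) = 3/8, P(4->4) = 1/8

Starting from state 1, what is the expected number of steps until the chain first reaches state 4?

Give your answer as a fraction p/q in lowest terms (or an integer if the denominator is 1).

Answer: 224/51

Derivation:
Let h_i = expected steps to first reach 4 from state i.
Boundary: h_4 = 0.
First-step equations for the other states:
  h_1 = 1 + 3/8*h_1 + 1/8*h_2 + 1/4*h_3 + 1/4*h_4
  h_2 = 1 + 3/8*h_1 + 1/4*h_2 + 1/4*h_3 + 1/8*h_4
  h_3 = 1 + 1/4*h_1 + 1/4*h_2 + 1/4*h_3 + 1/4*h_4

Substituting h_4 = 0 and rearranging gives the linear system (I - Q) h = 1:
  [5/8, -1/8, -1/4] . (h_1, h_2, h_3) = 1
  [-3/8, 3/4, -1/4] . (h_1, h_2, h_3) = 1
  [-1/4, -1/4, 3/4] . (h_1, h_2, h_3) = 1

Solving yields:
  h_1 = 224/51
  h_2 = 256/51
  h_3 = 76/17

Starting state is 1, so the expected hitting time is h_1 = 224/51.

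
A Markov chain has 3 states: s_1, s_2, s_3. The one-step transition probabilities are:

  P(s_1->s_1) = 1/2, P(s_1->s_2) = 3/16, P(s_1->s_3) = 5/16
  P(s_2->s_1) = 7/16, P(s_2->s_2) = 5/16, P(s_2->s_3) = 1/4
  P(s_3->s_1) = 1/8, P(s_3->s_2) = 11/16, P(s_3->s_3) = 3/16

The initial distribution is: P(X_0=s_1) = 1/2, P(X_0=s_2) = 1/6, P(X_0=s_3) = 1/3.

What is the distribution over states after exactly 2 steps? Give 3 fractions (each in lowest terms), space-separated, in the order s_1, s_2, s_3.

Answer: 97/256 35/96 197/768

Derivation:
Propagating the distribution step by step (d_{t+1} = d_t * P):
d_0 = (s_1=1/2, s_2=1/6, s_3=1/3)
  d_1[s_1] = 1/2*1/2 + 1/6*7/16 + 1/3*1/8 = 35/96
  d_1[s_2] = 1/2*3/16 + 1/6*5/16 + 1/3*11/16 = 3/8
  d_1[s_3] = 1/2*5/16 + 1/6*1/4 + 1/3*3/16 = 25/96
d_1 = (s_1=35/96, s_2=3/8, s_3=25/96)
  d_2[s_1] = 35/96*1/2 + 3/8*7/16 + 25/96*1/8 = 97/256
  d_2[s_2] = 35/96*3/16 + 3/8*5/16 + 25/96*11/16 = 35/96
  d_2[s_3] = 35/96*5/16 + 3/8*1/4 + 25/96*3/16 = 197/768
d_2 = (s_1=97/256, s_2=35/96, s_3=197/768)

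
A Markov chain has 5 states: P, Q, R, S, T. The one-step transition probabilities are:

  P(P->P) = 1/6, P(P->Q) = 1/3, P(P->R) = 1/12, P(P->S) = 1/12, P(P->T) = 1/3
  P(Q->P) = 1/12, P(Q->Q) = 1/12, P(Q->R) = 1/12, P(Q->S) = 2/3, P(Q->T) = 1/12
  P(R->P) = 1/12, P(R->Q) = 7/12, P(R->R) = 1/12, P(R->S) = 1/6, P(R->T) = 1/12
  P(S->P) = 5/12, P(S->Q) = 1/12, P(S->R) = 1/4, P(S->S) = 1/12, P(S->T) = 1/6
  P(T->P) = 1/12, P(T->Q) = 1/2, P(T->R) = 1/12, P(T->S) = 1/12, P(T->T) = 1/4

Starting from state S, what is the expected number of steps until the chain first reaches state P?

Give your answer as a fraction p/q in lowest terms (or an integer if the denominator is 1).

Let h_i = expected steps to first reach P from state i.
Boundary: h_P = 0.
First-step equations for the other states:
  h_Q = 1 + 1/12*h_P + 1/12*h_Q + 1/12*h_R + 2/3*h_S + 1/12*h_T
  h_R = 1 + 1/12*h_P + 7/12*h_Q + 1/12*h_R + 1/6*h_S + 1/12*h_T
  h_S = 1 + 5/12*h_P + 1/12*h_Q + 1/4*h_R + 1/12*h_S + 1/6*h_T
  h_T = 1 + 1/12*h_P + 1/2*h_Q + 1/12*h_R + 1/12*h_S + 1/4*h_T

Substituting h_P = 0 and rearranging gives the linear system (I - Q) h = 1:
  [11/12, -1/12, -2/3, -1/12] . (h_Q, h_R, h_S, h_T) = 1
  [-7/12, 11/12, -1/6, -1/12] . (h_Q, h_R, h_S, h_T) = 1
  [-1/12, -1/4, 11/12, -1/6] . (h_Q, h_R, h_S, h_T) = 1
  [-1/2, -1/12, -1/12, 3/4] . (h_Q, h_R, h_S, h_T) = 1

Solving yields:
  h_Q = 2484/479
  h_R = 2724/479
  h_S = 2004/479
  h_T = 2820/479

Starting state is S, so the expected hitting time is h_S = 2004/479.

Answer: 2004/479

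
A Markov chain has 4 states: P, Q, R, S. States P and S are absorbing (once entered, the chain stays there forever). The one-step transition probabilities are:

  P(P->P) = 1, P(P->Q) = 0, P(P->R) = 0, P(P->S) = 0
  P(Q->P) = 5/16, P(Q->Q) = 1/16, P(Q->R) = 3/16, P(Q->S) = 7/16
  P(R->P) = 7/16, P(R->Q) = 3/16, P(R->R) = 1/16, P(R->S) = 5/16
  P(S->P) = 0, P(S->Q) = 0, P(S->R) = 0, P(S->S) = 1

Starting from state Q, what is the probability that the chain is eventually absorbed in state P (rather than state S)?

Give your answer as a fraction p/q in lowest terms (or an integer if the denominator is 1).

Answer: 4/9

Derivation:
Let a_i = P(absorbed in P | start in state i).
Boundary conditions: a_P = 1, a_S = 0.
For each transient state i, a_i = sum_j P(i->j) * a_j:
  a_Q = 5/16*a_P + 1/16*a_Q + 3/16*a_R + 7/16*a_S
  a_R = 7/16*a_P + 3/16*a_Q + 1/16*a_R + 5/16*a_S

Substituting a_P = 1 and a_S = 0, rearrange to (I - Q) a = r where r[i] = P(i -> P):
  [15/16, -3/16] . (a_Q, a_R) = 5/16
  [-3/16, 15/16] . (a_Q, a_R) = 7/16

Solving yields:
  a_Q = 4/9
  a_R = 5/9

Starting state is Q, so the absorption probability is a_Q = 4/9.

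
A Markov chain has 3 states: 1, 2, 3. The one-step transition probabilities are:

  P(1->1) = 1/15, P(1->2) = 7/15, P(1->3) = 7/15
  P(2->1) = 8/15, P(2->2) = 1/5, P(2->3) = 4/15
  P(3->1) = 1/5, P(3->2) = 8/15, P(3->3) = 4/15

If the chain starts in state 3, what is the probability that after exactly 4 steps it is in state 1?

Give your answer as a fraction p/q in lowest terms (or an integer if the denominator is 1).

Answer: 15001/50625

Derivation:
Computing P^4 by repeated multiplication:
P^1 =
  1: [1/15, 7/15, 7/15]
  2: [8/15, 1/5, 4/15]
  3: [1/5, 8/15, 4/15]
P^2 =
  1: [26/75, 28/75, 7/25]
  2: [44/225, 97/225, 28/75]
  3: [79/225, 77/225, 23/75]
P^3 =
  1: [313/1125, 434/1125, 42/125]
  2: [1072/3375, 1271/3375, 344/1125]
  3: [902/3375, 1336/3375, 379/1125]
P^4 =
  1: [4919/16875, 6517/16875, 1813/5625]
  2: [14336/50625, 19573/50625, 5572/16875]
  3: [15001/50625, 19418/50625, 5402/16875]

(P^4)[3 -> 1] = 15001/50625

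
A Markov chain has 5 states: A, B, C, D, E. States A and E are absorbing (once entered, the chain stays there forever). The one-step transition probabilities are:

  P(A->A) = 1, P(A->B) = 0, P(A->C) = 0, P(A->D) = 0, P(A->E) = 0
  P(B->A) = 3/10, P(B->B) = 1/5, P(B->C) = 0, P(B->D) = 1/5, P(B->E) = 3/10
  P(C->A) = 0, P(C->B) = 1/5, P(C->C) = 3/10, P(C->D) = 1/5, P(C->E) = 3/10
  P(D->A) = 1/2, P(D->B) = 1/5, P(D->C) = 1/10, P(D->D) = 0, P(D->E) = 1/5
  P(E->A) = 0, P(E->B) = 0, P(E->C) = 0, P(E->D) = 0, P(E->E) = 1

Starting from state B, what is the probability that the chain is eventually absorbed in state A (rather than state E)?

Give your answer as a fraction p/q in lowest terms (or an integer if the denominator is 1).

Let a_i = P(absorbed in A | start in state i).
Boundary conditions: a_A = 1, a_E = 0.
For each transient state i, a_i = sum_j P(i->j) * a_j:
  a_B = 3/10*a_A + 1/5*a_B + 0*a_C + 1/5*a_D + 3/10*a_E
  a_C = 0*a_A + 1/5*a_B + 3/10*a_C + 1/5*a_D + 3/10*a_E
  a_D = 1/2*a_A + 1/5*a_B + 1/10*a_C + 0*a_D + 1/5*a_E

Substituting a_A = 1 and a_E = 0, rearrange to (I - Q) a = r where r[i] = P(i -> A):
  [4/5, 0, -1/5] . (a_B, a_C, a_D) = 3/10
  [-1/5, 7/10, -1/5] . (a_B, a_C, a_D) = 0
  [-1/5, -1/10, 1] . (a_B, a_C, a_D) = 1/2

Solving yields:
  a_B = 137/256
  a_C = 43/128
  a_D = 41/64

Starting state is B, so the absorption probability is a_B = 137/256.

Answer: 137/256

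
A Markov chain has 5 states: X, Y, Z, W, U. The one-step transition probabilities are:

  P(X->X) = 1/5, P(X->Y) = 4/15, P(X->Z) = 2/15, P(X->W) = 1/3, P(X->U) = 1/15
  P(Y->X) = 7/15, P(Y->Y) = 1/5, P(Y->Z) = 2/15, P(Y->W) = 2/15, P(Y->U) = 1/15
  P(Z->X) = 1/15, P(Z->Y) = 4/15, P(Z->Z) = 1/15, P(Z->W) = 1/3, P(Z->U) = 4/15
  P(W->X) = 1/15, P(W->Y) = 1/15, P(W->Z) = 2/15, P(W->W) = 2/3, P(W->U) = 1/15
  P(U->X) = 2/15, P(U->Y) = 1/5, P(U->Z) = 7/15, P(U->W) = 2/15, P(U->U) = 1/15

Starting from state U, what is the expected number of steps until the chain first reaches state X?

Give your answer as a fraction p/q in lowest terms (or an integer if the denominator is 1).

Let h_i = expected steps to first reach X from state i.
Boundary: h_X = 0.
First-step equations for the other states:
  h_Y = 1 + 7/15*h_X + 1/5*h_Y + 2/15*h_Z + 2/15*h_W + 1/15*h_U
  h_Z = 1 + 1/15*h_X + 4/15*h_Y + 1/15*h_Z + 1/3*h_W + 4/15*h_U
  h_W = 1 + 1/15*h_X + 1/15*h_Y + 2/15*h_Z + 2/3*h_W + 1/15*h_U
  h_U = 1 + 2/15*h_X + 1/5*h_Y + 7/15*h_Z + 2/15*h_W + 1/15*h_U

Substituting h_X = 0 and rearranging gives the linear system (I - Q) h = 1:
  [4/5, -2/15, -2/15, -1/15] . (h_Y, h_Z, h_W, h_U) = 1
  [-4/15, 14/15, -1/3, -4/15] . (h_Y, h_Z, h_W, h_U) = 1
  [-1/15, -2/15, 1/3, -1/15] . (h_Y, h_Z, h_W, h_U) = 1
  [-1/5, -7/15, -2/15, 14/15] . (h_Y, h_Z, h_W, h_U) = 1

Solving yields:
  h_Y = 4725/1091
  h_Z = 7740/1091
  h_W = 8775/1091
  h_U = 7305/1091

Starting state is U, so the expected hitting time is h_U = 7305/1091.

Answer: 7305/1091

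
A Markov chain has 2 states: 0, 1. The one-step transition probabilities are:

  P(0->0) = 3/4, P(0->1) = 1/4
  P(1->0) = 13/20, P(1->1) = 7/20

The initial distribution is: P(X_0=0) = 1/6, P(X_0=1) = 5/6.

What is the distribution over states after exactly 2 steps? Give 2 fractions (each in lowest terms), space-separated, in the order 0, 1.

Propagating the distribution step by step (d_{t+1} = d_t * P):
d_0 = (0=1/6, 1=5/6)
  d_1[0] = 1/6*3/4 + 5/6*13/20 = 2/3
  d_1[1] = 1/6*1/4 + 5/6*7/20 = 1/3
d_1 = (0=2/3, 1=1/3)
  d_2[0] = 2/3*3/4 + 1/3*13/20 = 43/60
  d_2[1] = 2/3*1/4 + 1/3*7/20 = 17/60
d_2 = (0=43/60, 1=17/60)

Answer: 43/60 17/60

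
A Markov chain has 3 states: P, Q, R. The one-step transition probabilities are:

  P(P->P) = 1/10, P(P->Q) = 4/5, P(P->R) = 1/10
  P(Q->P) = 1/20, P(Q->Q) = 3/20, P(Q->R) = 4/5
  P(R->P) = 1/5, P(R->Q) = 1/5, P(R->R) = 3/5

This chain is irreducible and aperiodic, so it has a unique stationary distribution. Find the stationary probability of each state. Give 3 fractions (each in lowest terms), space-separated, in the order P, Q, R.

Answer: 12/83 68/249 145/249

Derivation:
The stationary distribution satisfies pi = pi * P, i.e.:
  pi_P = 1/10*pi_P + 1/20*pi_Q + 1/5*pi_R
  pi_Q = 4/5*pi_P + 3/20*pi_Q + 1/5*pi_R
  pi_R = 1/10*pi_P + 4/5*pi_Q + 3/5*pi_R
with normalization: pi_P + pi_Q + pi_R = 1.

Using the first 2 balance equations plus normalization, the linear system A*pi = b is:
  [-9/10, 1/20, 1/5] . pi = 0
  [4/5, -17/20, 1/5] . pi = 0
  [1, 1, 1] . pi = 1

Solving yields:
  pi_P = 12/83
  pi_Q = 68/249
  pi_R = 145/249

Verification (pi * P):
  12/83*1/10 + 68/249*1/20 + 145/249*1/5 = 12/83 = pi_P  (ok)
  12/83*4/5 + 68/249*3/20 + 145/249*1/5 = 68/249 = pi_Q  (ok)
  12/83*1/10 + 68/249*4/5 + 145/249*3/5 = 145/249 = pi_R  (ok)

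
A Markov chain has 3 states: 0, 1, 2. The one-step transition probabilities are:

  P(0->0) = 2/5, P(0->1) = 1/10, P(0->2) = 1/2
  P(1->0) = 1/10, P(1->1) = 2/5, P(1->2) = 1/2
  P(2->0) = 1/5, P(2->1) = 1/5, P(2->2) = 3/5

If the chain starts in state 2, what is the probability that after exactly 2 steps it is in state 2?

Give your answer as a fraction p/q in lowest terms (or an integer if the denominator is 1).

Answer: 14/25

Derivation:
Computing P^2 by repeated multiplication:
P^1 =
  0: [2/5, 1/10, 1/2]
  1: [1/10, 2/5, 1/2]
  2: [1/5, 1/5, 3/5]
P^2 =
  0: [27/100, 9/50, 11/20]
  1: [9/50, 27/100, 11/20]
  2: [11/50, 11/50, 14/25]

(P^2)[2 -> 2] = 14/25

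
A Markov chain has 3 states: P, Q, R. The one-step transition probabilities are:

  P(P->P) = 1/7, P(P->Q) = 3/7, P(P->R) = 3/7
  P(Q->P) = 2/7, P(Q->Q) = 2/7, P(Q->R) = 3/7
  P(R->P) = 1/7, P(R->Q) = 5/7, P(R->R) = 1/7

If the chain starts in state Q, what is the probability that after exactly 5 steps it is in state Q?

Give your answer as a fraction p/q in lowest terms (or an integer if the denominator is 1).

Answer: 7682/16807

Derivation:
Computing P^5 by repeated multiplication:
P^1 =
  P: [1/7, 3/7, 3/7]
  Q: [2/7, 2/7, 3/7]
  R: [1/7, 5/7, 1/7]
P^2 =
  P: [10/49, 24/49, 15/49]
  Q: [9/49, 25/49, 15/49]
  R: [12/49, 18/49, 19/49]
P^3 =
  P: [73/343, 153/343, 117/343]
  Q: [74/343, 152/343, 117/343]
  R: [67/343, 167/343, 109/343]
P^4 =
  P: [496/2401, 1110/2401, 795/2401]
  Q: [495/2401, 1111/2401, 795/2401]
  R: [510/2401, 1080/2401, 811/2401]
P^5 =
  P: [3511/16807, 7683/16807, 5613/16807]
  Q: [3512/16807, 7682/16807, 5613/16807]
  R: [3481/16807, 7745/16807, 5581/16807]

(P^5)[Q -> Q] = 7682/16807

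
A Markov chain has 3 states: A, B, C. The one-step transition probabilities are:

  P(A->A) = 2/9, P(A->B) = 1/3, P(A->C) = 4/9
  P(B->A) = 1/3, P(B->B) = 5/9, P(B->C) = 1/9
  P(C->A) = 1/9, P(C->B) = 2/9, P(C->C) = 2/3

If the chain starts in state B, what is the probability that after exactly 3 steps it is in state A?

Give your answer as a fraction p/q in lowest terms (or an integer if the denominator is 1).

Answer: 175/729

Derivation:
Computing P^3 by repeated multiplication:
P^1 =
  A: [2/9, 1/3, 4/9]
  B: [1/3, 5/9, 1/9]
  C: [1/9, 2/9, 2/3]
P^2 =
  A: [17/81, 29/81, 35/81]
  B: [22/81, 4/9, 23/81]
  C: [14/81, 25/81, 14/27]
P^3 =
  A: [52/243, 266/729, 307/729]
  B: [175/729, 292/729, 262/729]
  C: [145/729, 251/729, 37/81]

(P^3)[B -> A] = 175/729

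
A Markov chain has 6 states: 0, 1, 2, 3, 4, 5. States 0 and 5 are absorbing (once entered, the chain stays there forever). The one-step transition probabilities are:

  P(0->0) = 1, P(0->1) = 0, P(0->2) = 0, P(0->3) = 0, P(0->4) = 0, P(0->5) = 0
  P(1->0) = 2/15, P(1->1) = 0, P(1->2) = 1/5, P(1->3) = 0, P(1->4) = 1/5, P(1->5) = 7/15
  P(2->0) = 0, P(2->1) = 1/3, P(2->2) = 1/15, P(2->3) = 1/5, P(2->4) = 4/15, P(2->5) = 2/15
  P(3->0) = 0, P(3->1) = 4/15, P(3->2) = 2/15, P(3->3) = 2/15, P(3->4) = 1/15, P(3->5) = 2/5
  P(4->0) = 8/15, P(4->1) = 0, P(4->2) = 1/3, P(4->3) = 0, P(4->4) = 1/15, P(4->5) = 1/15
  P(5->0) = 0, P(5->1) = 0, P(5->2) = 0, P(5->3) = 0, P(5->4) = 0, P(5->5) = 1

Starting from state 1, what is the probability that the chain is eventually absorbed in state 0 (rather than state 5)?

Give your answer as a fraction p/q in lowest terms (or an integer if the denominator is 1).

Answer: 451/1293

Derivation:
Let a_i = P(absorbed in 0 | start in state i).
Boundary conditions: a_0 = 1, a_5 = 0.
For each transient state i, a_i = sum_j P(i->j) * a_j:
  a_1 = 2/15*a_0 + 0*a_1 + 1/5*a_2 + 0*a_3 + 1/5*a_4 + 7/15*a_5
  a_2 = 0*a_0 + 1/3*a_1 + 1/15*a_2 + 1/5*a_3 + 4/15*a_4 + 2/15*a_5
  a_3 = 0*a_0 + 4/15*a_1 + 2/15*a_2 + 2/15*a_3 + 1/15*a_4 + 2/5*a_5
  a_4 = 8/15*a_0 + 0*a_1 + 1/3*a_2 + 0*a_3 + 1/15*a_4 + 1/15*a_5

Substituting a_0 = 1 and a_5 = 0, rearrange to (I - Q) a = r where r[i] = P(i -> 0):
  [1, -1/5, 0, -1/5] . (a_1, a_2, a_3, a_4) = 2/15
  [-1/3, 14/15, -1/5, -4/15] . (a_1, a_2, a_3, a_4) = 0
  [-4/15, -2/15, 13/15, -1/15] . (a_1, a_2, a_3, a_4) = 0
  [0, -1/3, 0, 14/15] . (a_1, a_2, a_3, a_4) = 8/15

Solving yields:
  a_1 = 451/1293
  a_2 = 482/1293
  a_3 = 283/1293
  a_4 = 911/1293

Starting state is 1, so the absorption probability is a_1 = 451/1293.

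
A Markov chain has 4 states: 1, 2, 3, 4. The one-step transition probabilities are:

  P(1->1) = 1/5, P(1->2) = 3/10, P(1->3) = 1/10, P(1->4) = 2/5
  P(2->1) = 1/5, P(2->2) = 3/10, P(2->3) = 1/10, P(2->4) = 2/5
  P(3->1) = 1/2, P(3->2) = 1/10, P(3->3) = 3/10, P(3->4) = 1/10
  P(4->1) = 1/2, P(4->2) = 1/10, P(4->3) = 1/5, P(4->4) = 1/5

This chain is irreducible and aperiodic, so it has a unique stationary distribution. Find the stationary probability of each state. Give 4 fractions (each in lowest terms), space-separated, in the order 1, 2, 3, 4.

The stationary distribution satisfies pi = pi * P, i.e.:
  pi_1 = 1/5*pi_1 + 1/5*pi_2 + 1/2*pi_3 + 1/2*pi_4
  pi_2 = 3/10*pi_1 + 3/10*pi_2 + 1/10*pi_3 + 1/10*pi_4
  pi_3 = 1/10*pi_1 + 1/10*pi_2 + 3/10*pi_3 + 1/5*pi_4
  pi_4 = 2/5*pi_1 + 2/5*pi_2 + 1/10*pi_3 + 1/5*pi_4
with normalization: pi_1 + pi_2 + pi_3 + pi_4 = 1.

Using the first 3 balance equations plus normalization, the linear system A*pi = b is:
  [-4/5, 1/5, 1/2, 1/2] . pi = 0
  [3/10, -7/10, 1/10, 1/10] . pi = 0
  [1/10, 1/10, -7/10, 1/5] . pi = 0
  [1, 1, 1, 1] . pi = 1

Solving yields:
  pi_1 = 37/110
  pi_2 = 23/110
  pi_3 = 16/99
  pi_4 = 29/99

Verification (pi * P):
  37/110*1/5 + 23/110*1/5 + 16/99*1/2 + 29/99*1/2 = 37/110 = pi_1  (ok)
  37/110*3/10 + 23/110*3/10 + 16/99*1/10 + 29/99*1/10 = 23/110 = pi_2  (ok)
  37/110*1/10 + 23/110*1/10 + 16/99*3/10 + 29/99*1/5 = 16/99 = pi_3  (ok)
  37/110*2/5 + 23/110*2/5 + 16/99*1/10 + 29/99*1/5 = 29/99 = pi_4  (ok)

Answer: 37/110 23/110 16/99 29/99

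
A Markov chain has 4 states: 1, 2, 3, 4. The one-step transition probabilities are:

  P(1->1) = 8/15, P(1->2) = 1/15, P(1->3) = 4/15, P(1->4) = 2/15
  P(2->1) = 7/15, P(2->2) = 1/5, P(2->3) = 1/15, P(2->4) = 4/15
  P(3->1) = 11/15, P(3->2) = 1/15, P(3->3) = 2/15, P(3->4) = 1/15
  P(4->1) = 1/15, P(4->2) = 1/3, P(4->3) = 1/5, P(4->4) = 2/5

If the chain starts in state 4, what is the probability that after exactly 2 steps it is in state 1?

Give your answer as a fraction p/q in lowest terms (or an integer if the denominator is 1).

Answer: 82/225

Derivation:
Computing P^2 by repeated multiplication:
P^1 =
  1: [8/15, 1/15, 4/15, 2/15]
  2: [7/15, 1/5, 1/15, 4/15]
  3: [11/15, 1/15, 2/15, 1/15]
  4: [1/15, 1/3, 1/5, 2/5]
P^2 =
  1: [13/25, 1/9, 47/225, 4/25]
  2: [92/225, 37/225, 1/5, 17/75]
  3: [118/225, 7/75, 52/225, 34/225]
  4: [82/225, 49/225, 11/75, 61/225]

(P^2)[4 -> 1] = 82/225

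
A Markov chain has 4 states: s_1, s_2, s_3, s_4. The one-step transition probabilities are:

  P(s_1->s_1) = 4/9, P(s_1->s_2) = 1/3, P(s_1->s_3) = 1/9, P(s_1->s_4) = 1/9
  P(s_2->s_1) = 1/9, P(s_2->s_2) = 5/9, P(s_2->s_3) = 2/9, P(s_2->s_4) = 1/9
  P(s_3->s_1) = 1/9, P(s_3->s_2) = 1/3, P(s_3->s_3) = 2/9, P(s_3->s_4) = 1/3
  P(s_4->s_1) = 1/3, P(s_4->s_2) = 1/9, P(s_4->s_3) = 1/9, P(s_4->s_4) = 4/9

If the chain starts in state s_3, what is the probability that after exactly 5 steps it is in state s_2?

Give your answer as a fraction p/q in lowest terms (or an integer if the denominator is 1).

Computing P^5 by repeated multiplication:
P^1 =
  s_1: [4/9, 1/3, 1/9, 1/9]
  s_2: [1/9, 5/9, 2/9, 1/9]
  s_3: [1/9, 1/3, 2/9, 1/3]
  s_4: [1/3, 1/9, 1/9, 4/9]
P^2 =
  s_1: [23/81, 31/81, 13/81, 14/81]
  s_2: [14/81, 35/81, 16/81, 16/81]
  s_3: [2/9, 1/3, 14/81, 22/81]
  s_4: [26/81, 7/27, 11/81, 23/81]
P^3 =
  s_1: [178/729, 277/729, 125/729, 149/729]
  s_2: [155/729, 281/729, 44/243, 161/729]
  s_3: [179/729, 253/729, 122/729, 175/729]
  s_4: [205/729, 239/729, 113/729, 172/729]
P^4 =
  s_1: [1561/6561, 2443/6561, 377/2187, 1426/6561]
  s_2: [1516/6561, 809/2187, 1142/6561, 164/729]
  s_3: [1616/6561, 781/2187, 368/2187, 1498/6561]
  s_4: [1688/6561, 2321/6561, 1081/6561, 1471/6561]
P^5 =
  s_1: [14096/59049, 2413/6561, 10135/59049, 4367/19683]
  s_2: [4687/19683, 7195/19683, 10130/59049, 13273/59049]
  s_3: [14405/59049, 21373/59049, 1112/6561, 4421/19683]
  s_4: [14567/59049, 21383/59049, 41/243, 13136/59049]

(P^5)[s_3 -> s_2] = 21373/59049

Answer: 21373/59049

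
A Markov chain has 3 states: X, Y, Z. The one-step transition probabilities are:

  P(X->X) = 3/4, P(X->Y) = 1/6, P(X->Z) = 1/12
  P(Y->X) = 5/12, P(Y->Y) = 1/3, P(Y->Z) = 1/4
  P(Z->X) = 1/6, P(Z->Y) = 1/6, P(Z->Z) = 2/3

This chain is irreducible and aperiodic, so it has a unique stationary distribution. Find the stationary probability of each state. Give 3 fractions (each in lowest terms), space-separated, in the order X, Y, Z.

Answer: 13/25 1/5 7/25

Derivation:
The stationary distribution satisfies pi = pi * P, i.e.:
  pi_X = 3/4*pi_X + 5/12*pi_Y + 1/6*pi_Z
  pi_Y = 1/6*pi_X + 1/3*pi_Y + 1/6*pi_Z
  pi_Z = 1/12*pi_X + 1/4*pi_Y + 2/3*pi_Z
with normalization: pi_X + pi_Y + pi_Z = 1.

Using the first 2 balance equations plus normalization, the linear system A*pi = b is:
  [-1/4, 5/12, 1/6] . pi = 0
  [1/6, -2/3, 1/6] . pi = 0
  [1, 1, 1] . pi = 1

Solving yields:
  pi_X = 13/25
  pi_Y = 1/5
  pi_Z = 7/25

Verification (pi * P):
  13/25*3/4 + 1/5*5/12 + 7/25*1/6 = 13/25 = pi_X  (ok)
  13/25*1/6 + 1/5*1/3 + 7/25*1/6 = 1/5 = pi_Y  (ok)
  13/25*1/12 + 1/5*1/4 + 7/25*2/3 = 7/25 = pi_Z  (ok)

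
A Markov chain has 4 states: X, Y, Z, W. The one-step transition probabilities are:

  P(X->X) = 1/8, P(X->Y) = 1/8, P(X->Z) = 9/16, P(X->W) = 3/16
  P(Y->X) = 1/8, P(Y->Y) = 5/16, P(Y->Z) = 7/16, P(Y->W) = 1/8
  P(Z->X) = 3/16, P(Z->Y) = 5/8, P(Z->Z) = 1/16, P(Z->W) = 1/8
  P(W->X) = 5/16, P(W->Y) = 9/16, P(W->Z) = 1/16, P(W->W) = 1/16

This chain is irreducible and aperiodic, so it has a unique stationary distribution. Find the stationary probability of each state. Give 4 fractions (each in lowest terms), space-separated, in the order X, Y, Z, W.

The stationary distribution satisfies pi = pi * P, i.e.:
  pi_X = 1/8*pi_X + 1/8*pi_Y + 3/16*pi_Z + 5/16*pi_W
  pi_Y = 1/8*pi_X + 5/16*pi_Y + 5/8*pi_Z + 9/16*pi_W
  pi_Z = 9/16*pi_X + 7/16*pi_Y + 1/16*pi_Z + 1/16*pi_W
  pi_W = 3/16*pi_X + 1/8*pi_Y + 1/8*pi_Z + 1/16*pi_W
with normalization: pi_X + pi_Y + pi_Z + pi_W = 1.

Using the first 3 balance equations plus normalization, the linear system A*pi = b is:
  [-7/8, 1/8, 3/16, 5/16] . pi = 0
  [1/8, -11/16, 5/8, 9/16] . pi = 0
  [9/16, 7/16, -15/16, 1/16] . pi = 0
  [1, 1, 1, 1] . pi = 1

Solving yields:
  pi_X = 987/5890
  pi_Y = 2393/5890
  pi_Z = 1759/5890
  pi_W = 751/5890

Verification (pi * P):
  987/5890*1/8 + 2393/5890*1/8 + 1759/5890*3/16 + 751/5890*5/16 = 987/5890 = pi_X  (ok)
  987/5890*1/8 + 2393/5890*5/16 + 1759/5890*5/8 + 751/5890*9/16 = 2393/5890 = pi_Y  (ok)
  987/5890*9/16 + 2393/5890*7/16 + 1759/5890*1/16 + 751/5890*1/16 = 1759/5890 = pi_Z  (ok)
  987/5890*3/16 + 2393/5890*1/8 + 1759/5890*1/8 + 751/5890*1/16 = 751/5890 = pi_W  (ok)

Answer: 987/5890 2393/5890 1759/5890 751/5890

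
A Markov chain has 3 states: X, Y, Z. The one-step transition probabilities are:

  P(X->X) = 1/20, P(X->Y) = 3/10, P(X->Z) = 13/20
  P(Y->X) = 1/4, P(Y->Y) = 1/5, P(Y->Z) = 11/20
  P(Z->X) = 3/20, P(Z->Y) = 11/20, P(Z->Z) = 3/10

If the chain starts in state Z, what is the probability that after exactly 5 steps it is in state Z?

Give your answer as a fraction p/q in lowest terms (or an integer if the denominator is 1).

Answer: 72577/160000

Derivation:
Computing P^5 by repeated multiplication:
P^1 =
  X: [1/20, 3/10, 13/20]
  Y: [1/4, 1/5, 11/20]
  Z: [3/20, 11/20, 3/10]
P^2 =
  X: [7/40, 173/400, 157/400]
  Y: [29/200, 167/400, 7/16]
  Z: [19/100, 8/25, 49/100]
P^3 =
  X: [703/4000, 2839/8000, 751/1600]
  Y: [709/4000, 2941/8000, 3641/8000]
  Z: [163/1000, 781/2000, 893/2000]
P^4 =
  X: [13433/80000, 61097/160000, 72037/160000]
  Y: [13523/80000, 60323/160000, 72631/160000]
  Z: [691/4000, 14903/40000, 18187/40000]
P^5 =
  X: [274231/1600000, 1197991/3200000, 1453547/3200000]
  Y: [273277/1600000, 1202509/3200000, 1450937/3200000]
  Z: [67993/400000, 301129/800000, 72577/160000]

(P^5)[Z -> Z] = 72577/160000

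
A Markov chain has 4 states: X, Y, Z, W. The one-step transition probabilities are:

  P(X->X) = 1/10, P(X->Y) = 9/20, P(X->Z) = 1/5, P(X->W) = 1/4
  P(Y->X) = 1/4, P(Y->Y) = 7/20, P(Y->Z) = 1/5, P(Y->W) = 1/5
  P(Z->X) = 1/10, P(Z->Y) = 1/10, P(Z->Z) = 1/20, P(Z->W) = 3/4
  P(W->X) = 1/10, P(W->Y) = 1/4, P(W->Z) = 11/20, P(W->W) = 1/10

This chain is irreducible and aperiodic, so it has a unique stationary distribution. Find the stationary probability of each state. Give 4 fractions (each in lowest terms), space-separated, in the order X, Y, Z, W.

The stationary distribution satisfies pi = pi * P, i.e.:
  pi_X = 1/10*pi_X + 1/4*pi_Y + 1/10*pi_Z + 1/10*pi_W
  pi_Y = 9/20*pi_X + 7/20*pi_Y + 1/10*pi_Z + 1/4*pi_W
  pi_Z = 1/5*pi_X + 1/5*pi_Y + 1/20*pi_Z + 11/20*pi_W
  pi_W = 1/4*pi_X + 1/5*pi_Y + 3/4*pi_Z + 1/10*pi_W
with normalization: pi_X + pi_Y + pi_Z + pi_W = 1.

Using the first 3 balance equations plus normalization, the linear system A*pi = b is:
  [-9/10, 1/4, 1/10, 1/10] . pi = 0
  [9/20, -13/20, 1/10, 1/4] . pi = 0
  [1/5, 1/5, -19/20, 11/20] . pi = 0
  [1, 1, 1, 1] . pi = 1

Solving yields:
  pi_X = 463/3319
  pi_Y = 874/3319
  pi_Z = 905/3319
  pi_W = 1077/3319

Verification (pi * P):
  463/3319*1/10 + 874/3319*1/4 + 905/3319*1/10 + 1077/3319*1/10 = 463/3319 = pi_X  (ok)
  463/3319*9/20 + 874/3319*7/20 + 905/3319*1/10 + 1077/3319*1/4 = 874/3319 = pi_Y  (ok)
  463/3319*1/5 + 874/3319*1/5 + 905/3319*1/20 + 1077/3319*11/20 = 905/3319 = pi_Z  (ok)
  463/3319*1/4 + 874/3319*1/5 + 905/3319*3/4 + 1077/3319*1/10 = 1077/3319 = pi_W  (ok)

Answer: 463/3319 874/3319 905/3319 1077/3319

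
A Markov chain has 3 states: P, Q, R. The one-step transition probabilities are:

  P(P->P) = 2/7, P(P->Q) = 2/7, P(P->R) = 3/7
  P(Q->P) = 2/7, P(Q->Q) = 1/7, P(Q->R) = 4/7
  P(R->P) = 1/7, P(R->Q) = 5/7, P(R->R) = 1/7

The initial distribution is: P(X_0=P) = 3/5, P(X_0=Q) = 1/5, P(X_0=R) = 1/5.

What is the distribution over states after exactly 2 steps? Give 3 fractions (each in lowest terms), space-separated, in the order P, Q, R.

Propagating the distribution step by step (d_{t+1} = d_t * P):
d_0 = (P=3/5, Q=1/5, R=1/5)
  d_1[P] = 3/5*2/7 + 1/5*2/7 + 1/5*1/7 = 9/35
  d_1[Q] = 3/5*2/7 + 1/5*1/7 + 1/5*5/7 = 12/35
  d_1[R] = 3/5*3/7 + 1/5*4/7 + 1/5*1/7 = 2/5
d_1 = (P=9/35, Q=12/35, R=2/5)
  d_2[P] = 9/35*2/7 + 12/35*2/7 + 2/5*1/7 = 8/35
  d_2[Q] = 9/35*2/7 + 12/35*1/7 + 2/5*5/7 = 20/49
  d_2[R] = 9/35*3/7 + 12/35*4/7 + 2/5*1/7 = 89/245
d_2 = (P=8/35, Q=20/49, R=89/245)

Answer: 8/35 20/49 89/245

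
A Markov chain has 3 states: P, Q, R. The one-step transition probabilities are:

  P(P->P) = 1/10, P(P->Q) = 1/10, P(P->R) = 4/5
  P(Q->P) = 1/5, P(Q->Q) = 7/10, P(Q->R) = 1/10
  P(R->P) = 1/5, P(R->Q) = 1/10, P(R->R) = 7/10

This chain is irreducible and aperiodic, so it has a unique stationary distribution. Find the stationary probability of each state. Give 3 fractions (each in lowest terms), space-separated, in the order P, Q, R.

The stationary distribution satisfies pi = pi * P, i.e.:
  pi_P = 1/10*pi_P + 1/5*pi_Q + 1/5*pi_R
  pi_Q = 1/10*pi_P + 7/10*pi_Q + 1/10*pi_R
  pi_R = 4/5*pi_P + 1/10*pi_Q + 7/10*pi_R
with normalization: pi_P + pi_Q + pi_R = 1.

Using the first 2 balance equations plus normalization, the linear system A*pi = b is:
  [-9/10, 1/5, 1/5] . pi = 0
  [1/10, -3/10, 1/10] . pi = 0
  [1, 1, 1] . pi = 1

Solving yields:
  pi_P = 2/11
  pi_Q = 1/4
  pi_R = 25/44

Verification (pi * P):
  2/11*1/10 + 1/4*1/5 + 25/44*1/5 = 2/11 = pi_P  (ok)
  2/11*1/10 + 1/4*7/10 + 25/44*1/10 = 1/4 = pi_Q  (ok)
  2/11*4/5 + 1/4*1/10 + 25/44*7/10 = 25/44 = pi_R  (ok)

Answer: 2/11 1/4 25/44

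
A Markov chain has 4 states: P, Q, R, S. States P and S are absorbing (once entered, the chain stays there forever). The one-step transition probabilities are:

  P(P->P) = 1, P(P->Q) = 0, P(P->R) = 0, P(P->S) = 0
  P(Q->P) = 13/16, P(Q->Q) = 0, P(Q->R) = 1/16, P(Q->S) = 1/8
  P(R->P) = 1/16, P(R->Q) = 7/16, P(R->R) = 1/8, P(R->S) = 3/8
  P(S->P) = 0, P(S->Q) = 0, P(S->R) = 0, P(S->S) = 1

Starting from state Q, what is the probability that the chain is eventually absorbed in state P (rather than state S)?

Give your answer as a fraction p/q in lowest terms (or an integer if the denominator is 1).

Let a_i = P(absorbed in P | start in state i).
Boundary conditions: a_P = 1, a_S = 0.
For each transient state i, a_i = sum_j P(i->j) * a_j:
  a_Q = 13/16*a_P + 0*a_Q + 1/16*a_R + 1/8*a_S
  a_R = 1/16*a_P + 7/16*a_Q + 1/8*a_R + 3/8*a_S

Substituting a_P = 1 and a_S = 0, rearrange to (I - Q) a = r where r[i] = P(i -> P):
  [1, -1/16] . (a_Q, a_R) = 13/16
  [-7/16, 7/8] . (a_Q, a_R) = 1/16

Solving yields:
  a_Q = 183/217
  a_R = 107/217

Starting state is Q, so the absorption probability is a_Q = 183/217.

Answer: 183/217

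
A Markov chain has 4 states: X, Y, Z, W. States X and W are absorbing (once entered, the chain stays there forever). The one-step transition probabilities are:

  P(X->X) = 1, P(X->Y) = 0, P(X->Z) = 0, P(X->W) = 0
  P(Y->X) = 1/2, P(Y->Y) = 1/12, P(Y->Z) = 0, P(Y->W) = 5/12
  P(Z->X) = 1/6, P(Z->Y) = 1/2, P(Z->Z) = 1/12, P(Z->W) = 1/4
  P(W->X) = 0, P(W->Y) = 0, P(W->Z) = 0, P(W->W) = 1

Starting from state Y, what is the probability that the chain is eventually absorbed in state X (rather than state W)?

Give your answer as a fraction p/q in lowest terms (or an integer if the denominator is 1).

Answer: 6/11

Derivation:
Let a_i = P(absorbed in X | start in state i).
Boundary conditions: a_X = 1, a_W = 0.
For each transient state i, a_i = sum_j P(i->j) * a_j:
  a_Y = 1/2*a_X + 1/12*a_Y + 0*a_Z + 5/12*a_W
  a_Z = 1/6*a_X + 1/2*a_Y + 1/12*a_Z + 1/4*a_W

Substituting a_X = 1 and a_W = 0, rearrange to (I - Q) a = r where r[i] = P(i -> X):
  [11/12, 0] . (a_Y, a_Z) = 1/2
  [-1/2, 11/12] . (a_Y, a_Z) = 1/6

Solving yields:
  a_Y = 6/11
  a_Z = 58/121

Starting state is Y, so the absorption probability is a_Y = 6/11.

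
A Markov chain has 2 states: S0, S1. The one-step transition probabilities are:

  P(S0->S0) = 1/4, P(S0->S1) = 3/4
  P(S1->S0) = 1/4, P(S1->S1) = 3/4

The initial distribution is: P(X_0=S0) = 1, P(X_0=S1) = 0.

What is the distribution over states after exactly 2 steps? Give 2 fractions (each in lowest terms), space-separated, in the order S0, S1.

Answer: 1/4 3/4

Derivation:
Propagating the distribution step by step (d_{t+1} = d_t * P):
d_0 = (S0=1, S1=0)
  d_1[S0] = 1*1/4 + 0*1/4 = 1/4
  d_1[S1] = 1*3/4 + 0*3/4 = 3/4
d_1 = (S0=1/4, S1=3/4)
  d_2[S0] = 1/4*1/4 + 3/4*1/4 = 1/4
  d_2[S1] = 1/4*3/4 + 3/4*3/4 = 3/4
d_2 = (S0=1/4, S1=3/4)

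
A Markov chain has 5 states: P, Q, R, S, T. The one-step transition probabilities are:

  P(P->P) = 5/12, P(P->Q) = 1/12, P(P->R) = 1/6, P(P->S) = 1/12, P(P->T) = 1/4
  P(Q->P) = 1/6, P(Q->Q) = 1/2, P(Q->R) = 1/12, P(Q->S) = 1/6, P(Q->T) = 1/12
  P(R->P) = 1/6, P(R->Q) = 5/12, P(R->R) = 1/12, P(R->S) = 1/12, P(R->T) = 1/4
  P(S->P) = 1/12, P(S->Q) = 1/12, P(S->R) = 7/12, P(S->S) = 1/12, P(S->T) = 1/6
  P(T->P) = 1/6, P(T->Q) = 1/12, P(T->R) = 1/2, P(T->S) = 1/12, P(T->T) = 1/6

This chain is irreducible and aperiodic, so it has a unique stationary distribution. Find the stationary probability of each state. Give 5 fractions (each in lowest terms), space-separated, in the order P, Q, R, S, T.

The stationary distribution satisfies pi = pi * P, i.e.:
  pi_P = 5/12*pi_P + 1/6*pi_Q + 1/6*pi_R + 1/12*pi_S + 1/6*pi_T
  pi_Q = 1/12*pi_P + 1/2*pi_Q + 5/12*pi_R + 1/12*pi_S + 1/12*pi_T
  pi_R = 1/6*pi_P + 1/12*pi_Q + 1/12*pi_R + 7/12*pi_S + 1/2*pi_T
  pi_S = 1/12*pi_P + 1/6*pi_Q + 1/12*pi_R + 1/12*pi_S + 1/12*pi_T
  pi_T = 1/4*pi_P + 1/12*pi_Q + 1/4*pi_R + 1/6*pi_S + 1/6*pi_T
with normalization: pi_P + pi_Q + pi_R + pi_S + pi_T = 1.

Using the first 4 balance equations plus normalization, the linear system A*pi = b is:
  [-7/12, 1/6, 1/6, 1/12, 1/6] . pi = 0
  [1/12, -1/2, 5/12, 1/12, 1/12] . pi = 0
  [1/6, 1/12, -11/12, 7/12, 1/2] . pi = 0
  [1/12, 1/6, 1/12, -11/12, 1/12] . pi = 0
  [1, 1, 1, 1, 1] . pi = 1

Solving yields:
  pi_P = 787/3740
  pi_Q = 256/935
  pi_R = 857/3740
  pi_S = 397/3740
  pi_T = 135/748

Verification (pi * P):
  787/3740*5/12 + 256/935*1/6 + 857/3740*1/6 + 397/3740*1/12 + 135/748*1/6 = 787/3740 = pi_P  (ok)
  787/3740*1/12 + 256/935*1/2 + 857/3740*5/12 + 397/3740*1/12 + 135/748*1/12 = 256/935 = pi_Q  (ok)
  787/3740*1/6 + 256/935*1/12 + 857/3740*1/12 + 397/3740*7/12 + 135/748*1/2 = 857/3740 = pi_R  (ok)
  787/3740*1/12 + 256/935*1/6 + 857/3740*1/12 + 397/3740*1/12 + 135/748*1/12 = 397/3740 = pi_S  (ok)
  787/3740*1/4 + 256/935*1/12 + 857/3740*1/4 + 397/3740*1/6 + 135/748*1/6 = 135/748 = pi_T  (ok)

Answer: 787/3740 256/935 857/3740 397/3740 135/748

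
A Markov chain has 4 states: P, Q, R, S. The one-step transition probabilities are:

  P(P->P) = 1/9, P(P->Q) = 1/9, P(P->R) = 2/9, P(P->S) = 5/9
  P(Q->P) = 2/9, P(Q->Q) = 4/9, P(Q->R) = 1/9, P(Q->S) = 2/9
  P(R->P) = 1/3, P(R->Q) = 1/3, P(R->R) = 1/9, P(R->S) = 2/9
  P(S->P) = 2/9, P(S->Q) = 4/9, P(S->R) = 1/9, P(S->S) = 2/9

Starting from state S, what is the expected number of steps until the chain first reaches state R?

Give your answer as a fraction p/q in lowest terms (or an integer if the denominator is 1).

Answer: 15/2

Derivation:
Let h_i = expected steps to first reach R from state i.
Boundary: h_R = 0.
First-step equations for the other states:
  h_P = 1 + 1/9*h_P + 1/9*h_Q + 2/9*h_R + 5/9*h_S
  h_Q = 1 + 2/9*h_P + 4/9*h_Q + 1/9*h_R + 2/9*h_S
  h_S = 1 + 2/9*h_P + 4/9*h_Q + 1/9*h_R + 2/9*h_S

Substituting h_R = 0 and rearranging gives the linear system (I - Q) h = 1:
  [8/9, -1/9, -5/9] . (h_P, h_Q, h_S) = 1
  [-2/9, 5/9, -2/9] . (h_P, h_Q, h_S) = 1
  [-2/9, -4/9, 7/9] . (h_P, h_Q, h_S) = 1

Solving yields:
  h_P = 27/4
  h_Q = 15/2
  h_S = 15/2

Starting state is S, so the expected hitting time is h_S = 15/2.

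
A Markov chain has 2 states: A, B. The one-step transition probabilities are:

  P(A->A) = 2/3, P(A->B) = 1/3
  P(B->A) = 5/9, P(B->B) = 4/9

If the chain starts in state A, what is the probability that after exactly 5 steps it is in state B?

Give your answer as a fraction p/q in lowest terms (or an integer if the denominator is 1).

Computing P^5 by repeated multiplication:
P^1 =
  A: [2/3, 1/3]
  B: [5/9, 4/9]
P^2 =
  A: [17/27, 10/27]
  B: [50/81, 31/81]
P^3 =
  A: [152/243, 91/243]
  B: [455/729, 274/729]
P^4 =
  A: [1367/2187, 820/2187]
  B: [4100/6561, 2461/6561]
P^5 =
  A: [12302/19683, 7381/19683]
  B: [36905/59049, 22144/59049]

(P^5)[A -> B] = 7381/19683

Answer: 7381/19683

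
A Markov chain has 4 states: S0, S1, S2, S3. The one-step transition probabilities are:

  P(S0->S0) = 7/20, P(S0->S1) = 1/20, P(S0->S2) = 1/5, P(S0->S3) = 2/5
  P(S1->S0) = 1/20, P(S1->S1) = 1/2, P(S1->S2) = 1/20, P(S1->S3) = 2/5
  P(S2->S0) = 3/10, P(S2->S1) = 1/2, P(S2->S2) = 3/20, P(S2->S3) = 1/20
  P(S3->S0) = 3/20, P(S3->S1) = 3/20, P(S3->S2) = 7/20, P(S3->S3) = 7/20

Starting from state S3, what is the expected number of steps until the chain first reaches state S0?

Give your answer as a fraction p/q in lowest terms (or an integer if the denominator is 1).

Answer: 7080/1039

Derivation:
Let h_i = expected steps to first reach S0 from state i.
Boundary: h_S0 = 0.
First-step equations for the other states:
  h_S1 = 1 + 1/20*h_S0 + 1/2*h_S1 + 1/20*h_S2 + 2/5*h_S3
  h_S2 = 1 + 3/10*h_S0 + 1/2*h_S1 + 3/20*h_S2 + 1/20*h_S3
  h_S3 = 1 + 3/20*h_S0 + 3/20*h_S1 + 7/20*h_S2 + 7/20*h_S3

Substituting h_S0 = 0 and rearranging gives the linear system (I - Q) h = 1:
  [1/2, -1/20, -2/5] . (h_S1, h_S2, h_S3) = 1
  [-1/2, 17/20, -1/20] . (h_S1, h_S2, h_S3) = 1
  [-3/20, -7/20, 13/20] . (h_S1, h_S2, h_S3) = 1

Solving yields:
  h_S1 = 8400/1039
  h_S2 = 6580/1039
  h_S3 = 7080/1039

Starting state is S3, so the expected hitting time is h_S3 = 7080/1039.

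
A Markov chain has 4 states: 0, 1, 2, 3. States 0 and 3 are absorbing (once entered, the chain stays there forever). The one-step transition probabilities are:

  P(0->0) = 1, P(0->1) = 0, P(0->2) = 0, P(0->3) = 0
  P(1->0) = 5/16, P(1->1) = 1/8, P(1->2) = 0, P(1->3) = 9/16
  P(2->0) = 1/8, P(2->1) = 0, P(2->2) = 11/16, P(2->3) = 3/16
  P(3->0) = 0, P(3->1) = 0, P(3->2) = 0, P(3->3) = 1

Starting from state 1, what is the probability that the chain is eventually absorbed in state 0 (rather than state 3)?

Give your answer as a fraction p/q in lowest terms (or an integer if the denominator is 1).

Let a_i = P(absorbed in 0 | start in state i).
Boundary conditions: a_0 = 1, a_3 = 0.
For each transient state i, a_i = sum_j P(i->j) * a_j:
  a_1 = 5/16*a_0 + 1/8*a_1 + 0*a_2 + 9/16*a_3
  a_2 = 1/8*a_0 + 0*a_1 + 11/16*a_2 + 3/16*a_3

Substituting a_0 = 1 and a_3 = 0, rearrange to (I - Q) a = r where r[i] = P(i -> 0):
  [7/8, 0] . (a_1, a_2) = 5/16
  [0, 5/16] . (a_1, a_2) = 1/8

Solving yields:
  a_1 = 5/14
  a_2 = 2/5

Starting state is 1, so the absorption probability is a_1 = 5/14.

Answer: 5/14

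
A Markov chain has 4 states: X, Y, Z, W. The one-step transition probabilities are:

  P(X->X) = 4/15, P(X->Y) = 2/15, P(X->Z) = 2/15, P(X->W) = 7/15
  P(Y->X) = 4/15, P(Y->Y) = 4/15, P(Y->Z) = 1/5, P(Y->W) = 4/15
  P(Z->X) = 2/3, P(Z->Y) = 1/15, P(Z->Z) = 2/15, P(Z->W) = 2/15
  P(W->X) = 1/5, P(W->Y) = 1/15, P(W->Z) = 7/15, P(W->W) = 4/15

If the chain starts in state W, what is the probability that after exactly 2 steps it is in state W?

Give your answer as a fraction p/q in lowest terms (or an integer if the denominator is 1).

Computing P^2 by repeated multiplication:
P^1 =
  X: [4/15, 2/15, 2/15, 7/15]
  Y: [4/15, 4/15, 1/5, 4/15]
  Z: [2/3, 1/15, 2/15, 2/15]
  W: [1/5, 1/15, 7/15, 4/15]
P^2 =
  X: [13/45, 1/9, 67/225, 68/225]
  Y: [74/225, 31/225, 6/25, 22/75]
  Z: [14/45, 28/225, 41/225, 86/225]
  W: [98/225, 7/75, 17/75, 11/45]

(P^2)[W -> W] = 11/45

Answer: 11/45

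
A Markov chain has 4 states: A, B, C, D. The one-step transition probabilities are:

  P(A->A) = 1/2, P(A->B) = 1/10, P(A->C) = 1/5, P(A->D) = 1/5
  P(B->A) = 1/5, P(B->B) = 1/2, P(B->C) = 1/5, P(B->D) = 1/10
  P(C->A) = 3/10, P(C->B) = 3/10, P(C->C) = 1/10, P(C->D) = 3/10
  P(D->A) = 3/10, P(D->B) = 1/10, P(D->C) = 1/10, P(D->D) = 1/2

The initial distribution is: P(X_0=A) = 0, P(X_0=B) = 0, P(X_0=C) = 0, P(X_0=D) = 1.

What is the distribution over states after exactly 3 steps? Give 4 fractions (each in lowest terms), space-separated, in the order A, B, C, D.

Answer: 177/500 24/125 151/1000 303/1000

Derivation:
Propagating the distribution step by step (d_{t+1} = d_t * P):
d_0 = (A=0, B=0, C=0, D=1)
  d_1[A] = 0*1/2 + 0*1/5 + 0*3/10 + 1*3/10 = 3/10
  d_1[B] = 0*1/10 + 0*1/2 + 0*3/10 + 1*1/10 = 1/10
  d_1[C] = 0*1/5 + 0*1/5 + 0*1/10 + 1*1/10 = 1/10
  d_1[D] = 0*1/5 + 0*1/10 + 0*3/10 + 1*1/2 = 1/2
d_1 = (A=3/10, B=1/10, C=1/10, D=1/2)
  d_2[A] = 3/10*1/2 + 1/10*1/5 + 1/10*3/10 + 1/2*3/10 = 7/20
  d_2[B] = 3/10*1/10 + 1/10*1/2 + 1/10*3/10 + 1/2*1/10 = 4/25
  d_2[C] = 3/10*1/5 + 1/10*1/5 + 1/10*1/10 + 1/2*1/10 = 7/50
  d_2[D] = 3/10*1/5 + 1/10*1/10 + 1/10*3/10 + 1/2*1/2 = 7/20
d_2 = (A=7/20, B=4/25, C=7/50, D=7/20)
  d_3[A] = 7/20*1/2 + 4/25*1/5 + 7/50*3/10 + 7/20*3/10 = 177/500
  d_3[B] = 7/20*1/10 + 4/25*1/2 + 7/50*3/10 + 7/20*1/10 = 24/125
  d_3[C] = 7/20*1/5 + 4/25*1/5 + 7/50*1/10 + 7/20*1/10 = 151/1000
  d_3[D] = 7/20*1/5 + 4/25*1/10 + 7/50*3/10 + 7/20*1/2 = 303/1000
d_3 = (A=177/500, B=24/125, C=151/1000, D=303/1000)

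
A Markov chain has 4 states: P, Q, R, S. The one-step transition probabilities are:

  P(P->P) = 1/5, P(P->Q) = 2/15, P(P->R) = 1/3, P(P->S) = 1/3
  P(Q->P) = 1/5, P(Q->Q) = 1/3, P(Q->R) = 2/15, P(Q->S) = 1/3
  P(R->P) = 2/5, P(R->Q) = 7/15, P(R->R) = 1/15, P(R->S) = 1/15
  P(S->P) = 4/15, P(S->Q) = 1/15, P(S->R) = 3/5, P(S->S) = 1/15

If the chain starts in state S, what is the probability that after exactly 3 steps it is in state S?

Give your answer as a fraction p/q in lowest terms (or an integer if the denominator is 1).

Answer: 11/45

Derivation:
Computing P^3 by repeated multiplication:
P^1 =
  P: [1/5, 2/15, 1/3, 1/3]
  Q: [1/5, 1/3, 2/15, 1/3]
  R: [2/5, 7/15, 1/15, 1/15]
  S: [4/15, 1/15, 3/5, 1/15]
P^2 =
  P: [13/45, 56/225, 23/75, 7/45]
  Q: [56/225, 2/9, 8/25, 47/225]
  R: [49/225, 11/45, 6/25, 67/225]
  S: [73/225, 77/225, 8/45, 7/45]
P^3 =
  P: [917/3375, 928/3375, 821/3375, 709/3375]
  Q: [938/3375, 913/3375, 7/27, 649/3375]
  R: [904/3375, 818/3375, 1012/3375, 641/3375]
  S: [166/675, 94/375, 874/3375, 11/45]

(P^3)[S -> S] = 11/45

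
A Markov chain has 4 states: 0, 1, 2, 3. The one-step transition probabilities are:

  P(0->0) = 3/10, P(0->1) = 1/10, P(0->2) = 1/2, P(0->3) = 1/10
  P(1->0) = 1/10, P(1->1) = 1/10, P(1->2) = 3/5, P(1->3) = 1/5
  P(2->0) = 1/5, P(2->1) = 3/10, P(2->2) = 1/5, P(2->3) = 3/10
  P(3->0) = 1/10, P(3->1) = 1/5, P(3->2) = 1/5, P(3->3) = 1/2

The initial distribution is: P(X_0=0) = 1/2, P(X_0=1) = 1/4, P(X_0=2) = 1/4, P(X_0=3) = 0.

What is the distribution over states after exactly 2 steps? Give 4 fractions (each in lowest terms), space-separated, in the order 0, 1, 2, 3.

Propagating the distribution step by step (d_{t+1} = d_t * P):
d_0 = (0=1/2, 1=1/4, 2=1/4, 3=0)
  d_1[0] = 1/2*3/10 + 1/4*1/10 + 1/4*1/5 + 0*1/10 = 9/40
  d_1[1] = 1/2*1/10 + 1/4*1/10 + 1/4*3/10 + 0*1/5 = 3/20
  d_1[2] = 1/2*1/2 + 1/4*3/5 + 1/4*1/5 + 0*1/5 = 9/20
  d_1[3] = 1/2*1/10 + 1/4*1/5 + 1/4*3/10 + 0*1/2 = 7/40
d_1 = (0=9/40, 1=3/20, 2=9/20, 3=7/40)
  d_2[0] = 9/40*3/10 + 3/20*1/10 + 9/20*1/5 + 7/40*1/10 = 19/100
  d_2[1] = 9/40*1/10 + 3/20*1/10 + 9/20*3/10 + 7/40*1/5 = 83/400
  d_2[2] = 9/40*1/2 + 3/20*3/5 + 9/20*1/5 + 7/40*1/5 = 131/400
  d_2[3] = 9/40*1/10 + 3/20*1/5 + 9/20*3/10 + 7/40*1/2 = 11/40
d_2 = (0=19/100, 1=83/400, 2=131/400, 3=11/40)

Answer: 19/100 83/400 131/400 11/40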